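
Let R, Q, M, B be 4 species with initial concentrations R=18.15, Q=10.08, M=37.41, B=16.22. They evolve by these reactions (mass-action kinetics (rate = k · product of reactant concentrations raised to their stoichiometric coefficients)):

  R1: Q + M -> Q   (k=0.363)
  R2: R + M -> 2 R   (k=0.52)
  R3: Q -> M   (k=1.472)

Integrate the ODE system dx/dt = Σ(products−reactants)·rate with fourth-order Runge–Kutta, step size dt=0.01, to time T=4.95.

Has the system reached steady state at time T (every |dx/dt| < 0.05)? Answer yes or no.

RK4 with dt=0.01: 495 steps to T=4.95. Trajectory (selected grid times):
t=0.00: R=18.15 Q=10.08 M=37.41 B=16.22
t=0.55: R=53.88 Q=4.49 M=0.23 B=16.22
t=1.10: R=56.40 Q=2.00 M=0.10 B=16.22
t=1.65: R=57.54 Q=0.89 M=0.05 B=16.22
t=2.20: R=58.06 Q=0.40 M=0.02 B=16.22
t=2.75: R=58.29 Q=0.18 M=0.01 B=16.22
t=3.30: R=58.39 Q=0.08 M=0.00 B=16.22
t=3.85: R=58.43 Q=0.03 M=0.00 B=16.22
t=4.40: R=58.45 Q=0.02 M=0.00 B=16.22
t=4.95: R=58.46 Q=0.01 M=0.00 B=16.22
Rates at T: R1=0.0000, R2=0.0107, R3=0.0102
dx/dt at T (Σ net stoichiometry × rate): R=+0.0107, Q=-0.0102, M=-0.0005, B=+0.0000
Largest |dx/dt| is |+0.0107| (R) < 0.05 → steady.

Steady state at T: yes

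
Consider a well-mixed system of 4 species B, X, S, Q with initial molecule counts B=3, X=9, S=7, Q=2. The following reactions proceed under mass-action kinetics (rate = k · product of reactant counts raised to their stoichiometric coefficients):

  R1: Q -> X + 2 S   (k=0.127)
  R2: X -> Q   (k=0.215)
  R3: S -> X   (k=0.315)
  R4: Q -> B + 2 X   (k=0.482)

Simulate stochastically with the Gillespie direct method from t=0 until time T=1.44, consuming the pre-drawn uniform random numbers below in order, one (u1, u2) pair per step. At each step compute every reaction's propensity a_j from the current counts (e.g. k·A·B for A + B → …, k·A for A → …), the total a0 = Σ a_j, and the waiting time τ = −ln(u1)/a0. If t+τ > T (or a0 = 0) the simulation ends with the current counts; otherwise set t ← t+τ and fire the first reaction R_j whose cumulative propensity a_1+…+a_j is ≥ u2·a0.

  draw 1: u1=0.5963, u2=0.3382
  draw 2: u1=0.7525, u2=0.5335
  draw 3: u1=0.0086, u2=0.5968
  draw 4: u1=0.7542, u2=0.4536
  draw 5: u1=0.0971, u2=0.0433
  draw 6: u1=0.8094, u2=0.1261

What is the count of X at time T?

X at T = 10

t=0.000: B=3 X=9 S=7 Q=2
Draw 1: a1=0.254, a2=1.935, a3=2.205, a4=0.964, a0=5.358; τ=−ln(0.5963)/5.358=0.096 → t=0.096; u2·a0=0.3382·5.358=1.812; a1=0.254 < 1.812 ≤ a1+a2=2.189 → R2 fires; B=3 X=8 S=7 Q=3
Draw 2: a1=0.381, a2=1.720, a3=2.205, a4=1.446, a0=5.752; τ=−ln(0.7525)/5.752=0.049 → t=0.146; u2·a0=0.5335·5.752=3.069; a1+a2=2.101 < 3.069 ≤ a1+…+a3=4.306 → R3 fires; B=3 X=9 S=6 Q=3
Draw 3: a1=0.381, a2=1.935, a3=1.890, a4=1.446, a0=5.652; τ=−ln(0.0086)/5.652=0.841 → t=0.987; u2·a0=0.5968·5.652=3.373; a1+a2=2.316 < 3.373 ≤ a1+…+a3=4.206 → R3 fires; B=3 X=10 S=5 Q=3
Draw 4: a1=0.381, a2=2.150, a3=1.575, a4=1.446, a0=5.552; τ=−ln(0.7542)/5.552=0.051 → t=1.038; u2·a0=0.4536·5.552=2.518; a1=0.381 < 2.518 ≤ a1+a2=2.531 → R2 fires; B=3 X=9 S=5 Q=4
Draw 5: a1=0.508, a2=1.935, a3=1.575, a4=1.928, a0=5.946; τ=−ln(0.0971)/5.946=0.392 → t=1.430; u2·a0=0.0433·5.946=0.257 ≤ a1=0.508 → R1 fires; B=3 X=10 S=7 Q=3
Draw 6: a1=0.381, a2=2.150, a3=2.205, a4=1.446, a0=6.182; τ=−ln(0.8094)/6.182=0.034 → t=1.465 > T=1.44: stop.
Read off X at T=1.44: 10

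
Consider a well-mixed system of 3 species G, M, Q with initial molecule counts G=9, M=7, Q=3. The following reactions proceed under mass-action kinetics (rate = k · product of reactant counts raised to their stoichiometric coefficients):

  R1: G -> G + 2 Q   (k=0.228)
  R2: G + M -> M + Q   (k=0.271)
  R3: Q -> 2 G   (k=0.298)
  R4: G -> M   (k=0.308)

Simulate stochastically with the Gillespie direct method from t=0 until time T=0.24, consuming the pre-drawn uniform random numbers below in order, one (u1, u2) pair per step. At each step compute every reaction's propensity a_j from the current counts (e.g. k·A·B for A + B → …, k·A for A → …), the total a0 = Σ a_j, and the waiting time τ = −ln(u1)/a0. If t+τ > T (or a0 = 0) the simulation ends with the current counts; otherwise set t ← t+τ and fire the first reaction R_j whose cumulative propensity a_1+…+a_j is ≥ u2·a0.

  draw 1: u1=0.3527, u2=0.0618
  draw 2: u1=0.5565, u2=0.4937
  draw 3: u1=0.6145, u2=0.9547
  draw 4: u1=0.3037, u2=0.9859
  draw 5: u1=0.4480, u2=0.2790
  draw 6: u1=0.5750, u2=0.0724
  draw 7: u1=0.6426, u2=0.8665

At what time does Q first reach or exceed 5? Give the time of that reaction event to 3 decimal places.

Threshold first reached at t = 0.046

t=0.000: G=9 M=7 Q=3
Draw 1: a1=2.052, a2=17.073, a3=0.894, a4=2.772, a0=22.791; τ=−ln(0.3527)/22.791=0.046 → t=0.046; u2·a0=0.0618·22.791=1.408 ≤ a1=2.052 → R1 fires; G=9 M=7 Q=5
Draw 2: a1=2.052, a2=17.073, a3=1.490, a4=2.772, a0=23.387; τ=−ln(0.5565)/23.387=0.025 → t=0.071; u2·a0=0.4937·23.387=11.546; a1=2.052 < 11.546 ≤ a1+a2=19.125 → R2 fires; G=8 M=7 Q=6
Draw 3: a1=1.824, a2=15.176, a3=1.788, a4=2.464, a0=21.252; τ=−ln(0.6145)/21.252=0.023 → t=0.094; u2·a0=0.9547·21.252=20.289; a1+…+a3=18.788 < 20.289 ≤ a1+…+a4=21.252 → R4 fires; G=7 M=8 Q=6
Draw 4: a1=1.596, a2=15.176, a3=1.788, a4=2.156, a0=20.716; τ=−ln(0.3037)/20.716=0.058 → t=0.151; u2·a0=0.9859·20.716=20.424; a1+…+a3=18.560 < 20.424 ≤ a1+…+a4=20.716 → R4 fires; G=6 M=9 Q=6
Draw 5: a1=1.368, a2=14.634, a3=1.788, a4=1.848, a0=19.638; τ=−ln(0.4480)/19.638=0.041 → t=0.192; u2·a0=0.2790·19.638=5.479; a1=1.368 < 5.479 ≤ a1+a2=16.002 → R2 fires; G=5 M=9 Q=7
Draw 6: a1=1.140, a2=12.195, a3=2.086, a4=1.540, a0=16.961; τ=−ln(0.5750)/16.961=0.033 → t=0.225; u2·a0=0.0724·16.961=1.228; a1=1.140 < 1.228 ≤ a1+a2=13.335 → R2 fires; G=4 M=9 Q=8
Draw 7: a1=0.912, a2=9.756, a3=2.384, a4=1.232, a0=14.284; τ=−ln(0.6426)/14.284=0.031 → t=0.256 > T=0.24: stop.
Q first becomes ≥ 5 when it reaches 5 at the event at t=0.046.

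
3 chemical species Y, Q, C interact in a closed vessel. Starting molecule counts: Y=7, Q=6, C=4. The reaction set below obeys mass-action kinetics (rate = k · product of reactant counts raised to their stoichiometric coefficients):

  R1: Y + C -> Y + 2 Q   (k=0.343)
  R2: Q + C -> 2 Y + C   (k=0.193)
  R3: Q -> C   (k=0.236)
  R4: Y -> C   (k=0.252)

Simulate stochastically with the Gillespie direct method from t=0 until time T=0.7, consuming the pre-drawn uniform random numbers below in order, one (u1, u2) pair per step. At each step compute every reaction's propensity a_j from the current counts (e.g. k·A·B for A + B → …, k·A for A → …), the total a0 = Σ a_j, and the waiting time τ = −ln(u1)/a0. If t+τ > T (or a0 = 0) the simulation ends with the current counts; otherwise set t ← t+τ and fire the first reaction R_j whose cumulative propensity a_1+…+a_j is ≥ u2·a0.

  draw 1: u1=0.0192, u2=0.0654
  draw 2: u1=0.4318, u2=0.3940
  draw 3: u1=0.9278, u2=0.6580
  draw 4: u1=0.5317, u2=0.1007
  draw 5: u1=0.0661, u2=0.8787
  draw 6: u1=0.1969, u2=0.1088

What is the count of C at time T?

C at T = 2

t=0.000: Y=7 Q=6 C=4
Draw 1: a1=9.604, a2=4.632, a3=1.416, a4=1.764, a0=17.416; τ=−ln(0.0192)/17.416=0.227 → t=0.227; u2·a0=0.0654·17.416=1.139 ≤ a1=9.604 → R1 fires; Y=7 Q=8 C=3
Draw 2: a1=7.203, a2=4.632, a3=1.888, a4=1.764, a0=15.487; τ=−ln(0.4318)/15.487=0.054 → t=0.281; u2·a0=0.3940·15.487=6.102 ≤ a1=7.203 → R1 fires; Y=7 Q=10 C=2
Draw 3: a1=4.802, a2=3.860, a3=2.360, a4=1.764, a0=12.786; τ=−ln(0.9278)/12.786=0.006 → t=0.287; u2·a0=0.6580·12.786=8.413; a1=4.802 < 8.413 ≤ a1+a2=8.662 → R2 fires; Y=9 Q=9 C=2
Draw 4: a1=6.174, a2=3.474, a3=2.124, a4=2.268, a0=14.040; τ=−ln(0.5317)/14.040=0.045 → t=0.332; u2·a0=0.1007·14.040=1.414 ≤ a1=6.174 → R1 fires; Y=9 Q=11 C=1
Draw 5: a1=3.087, a2=2.123, a3=2.596, a4=2.268, a0=10.074; τ=−ln(0.0661)/10.074=0.270 → t=0.602; u2·a0=0.8787·10.074=8.852; a1+…+a3=7.806 < 8.852 ≤ a1+…+a4=10.074 → R4 fires; Y=8 Q=11 C=2
Draw 6: a1=5.488, a2=4.246, a3=2.596, a4=2.016, a0=14.346; τ=−ln(0.1969)/14.346=0.113 → t=0.715 > T=0.7: stop.
Read off C at T=0.7: 2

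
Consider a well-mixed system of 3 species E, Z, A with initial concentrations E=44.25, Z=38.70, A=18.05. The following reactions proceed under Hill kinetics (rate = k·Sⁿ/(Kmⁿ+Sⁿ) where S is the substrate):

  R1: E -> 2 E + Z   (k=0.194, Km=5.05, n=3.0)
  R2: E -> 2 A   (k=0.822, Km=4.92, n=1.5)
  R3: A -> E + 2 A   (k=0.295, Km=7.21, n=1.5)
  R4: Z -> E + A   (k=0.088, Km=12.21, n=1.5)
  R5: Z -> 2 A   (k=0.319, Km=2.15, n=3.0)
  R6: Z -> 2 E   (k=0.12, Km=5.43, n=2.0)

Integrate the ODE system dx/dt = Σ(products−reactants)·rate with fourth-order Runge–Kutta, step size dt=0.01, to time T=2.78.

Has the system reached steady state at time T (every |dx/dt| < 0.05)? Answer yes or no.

RK4 with dt=0.01: 278 steps to T=2.78. Trajectory (selected grid times):
t=0.00: E=44.25 Z=38.70 A=18.05
t=0.31: E=44.23 Z=38.60 A=18.84
t=0.62: E=44.22 Z=38.50 A=19.62
t=0.93: E=44.20 Z=38.40 A=20.41
t=1.24: E=44.19 Z=38.31 A=21.20
t=1.54: E=44.18 Z=38.21 A=21.96
t=1.85: E=44.17 Z=38.11 A=22.75
t=2.16: E=44.15 Z=38.01 A=23.54
t=2.47: E=44.14 Z=37.92 A=24.33
t=2.78: E=44.13 Z=37.82 A=25.12
Rates at T: R1=0.1937, R2=0.7925, R3=0.2557, R4=0.0744, R5=0.3189, R6=0.1176
dx/dt at T (Σ net stoichiometry × rate): E=-0.0336, Z=-0.3172, A=+2.5529
Largest |dx/dt| is |+2.5529| (A) ≥ 0.05 → not steady.

Steady state at T: no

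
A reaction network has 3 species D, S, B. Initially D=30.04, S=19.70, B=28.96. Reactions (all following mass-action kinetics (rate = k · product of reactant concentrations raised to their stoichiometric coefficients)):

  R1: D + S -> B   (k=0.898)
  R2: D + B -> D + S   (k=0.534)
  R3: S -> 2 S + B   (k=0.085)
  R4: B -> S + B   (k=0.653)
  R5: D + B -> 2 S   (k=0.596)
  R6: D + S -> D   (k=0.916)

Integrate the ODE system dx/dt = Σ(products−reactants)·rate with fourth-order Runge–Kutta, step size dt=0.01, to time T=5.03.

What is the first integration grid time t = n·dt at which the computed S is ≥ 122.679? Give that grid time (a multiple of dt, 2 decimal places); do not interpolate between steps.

RK4 with dt=0.01: 503 steps to T=5.03. Trajectory (selected grid times):
t=0.00: D=30.04 S=19.70 B=28.96
t=0.56: D=0.00 S=31.32 B=23.36
t=1.12: D=0.00 S=41.90 B=25.10
t=1.68: D=0.00 S=53.75 B=27.37
t=2.24: D=0.00 S=67.13 B=30.24
t=2.79: D=0.00 S=82.07 B=33.72
t=3.35: D=0.00 S=99.47 B=38.03
t=3.91: D=0.00 S=119.50 B=43.23
t=3.99: D=0.00 S=122.61 B=44.05
t=4.00: D=0.00 S=123.00 B=44.16
t=4.47: D=0.00 S=142.64 B=49.45
t=5.03: D=0.00 S=169.45 B=56.87
S(3.99)=122.605 < 122.679 but S(4.00)=122.998 ≥ 122.679, so the first grid time is t=4.00.

Threshold first reached at t = 4.00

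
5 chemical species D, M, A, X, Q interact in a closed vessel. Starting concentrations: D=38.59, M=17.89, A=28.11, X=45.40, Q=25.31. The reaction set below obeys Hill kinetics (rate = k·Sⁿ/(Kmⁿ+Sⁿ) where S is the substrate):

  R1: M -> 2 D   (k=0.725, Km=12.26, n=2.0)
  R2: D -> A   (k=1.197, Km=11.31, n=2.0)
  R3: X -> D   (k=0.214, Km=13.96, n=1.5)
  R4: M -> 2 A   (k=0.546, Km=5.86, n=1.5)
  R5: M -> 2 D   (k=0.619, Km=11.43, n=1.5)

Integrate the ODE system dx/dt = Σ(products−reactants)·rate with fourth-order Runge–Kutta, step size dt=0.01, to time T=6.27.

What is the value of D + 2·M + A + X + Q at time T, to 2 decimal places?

Check how each reaction changes W = D + 2·M + A + X + Q (weight of products minus weight of reactants):
R1: M -> 2 D: (1·2) − (2·1) = 2 − 2 = 0
R2: D -> A: (1·1) − (1·1) = 1 − 1 = 0
R3: X -> D: (1·1) − (1·1) = 1 − 1 = 0
R4: M -> 2 A: (1·2) − (2·1) = 2 − 2 = 0
R5: M -> 2 D: (1·2) − (2·1) = 2 − 2 = 0
Every reaction leaves W unchanged, so W is conserved and no simulation is needed: W(T) = W(0) = 38.59 + 2·17.89 + 28.11 + 45.40 + 25.31 = 173.19

Value at T = 173.19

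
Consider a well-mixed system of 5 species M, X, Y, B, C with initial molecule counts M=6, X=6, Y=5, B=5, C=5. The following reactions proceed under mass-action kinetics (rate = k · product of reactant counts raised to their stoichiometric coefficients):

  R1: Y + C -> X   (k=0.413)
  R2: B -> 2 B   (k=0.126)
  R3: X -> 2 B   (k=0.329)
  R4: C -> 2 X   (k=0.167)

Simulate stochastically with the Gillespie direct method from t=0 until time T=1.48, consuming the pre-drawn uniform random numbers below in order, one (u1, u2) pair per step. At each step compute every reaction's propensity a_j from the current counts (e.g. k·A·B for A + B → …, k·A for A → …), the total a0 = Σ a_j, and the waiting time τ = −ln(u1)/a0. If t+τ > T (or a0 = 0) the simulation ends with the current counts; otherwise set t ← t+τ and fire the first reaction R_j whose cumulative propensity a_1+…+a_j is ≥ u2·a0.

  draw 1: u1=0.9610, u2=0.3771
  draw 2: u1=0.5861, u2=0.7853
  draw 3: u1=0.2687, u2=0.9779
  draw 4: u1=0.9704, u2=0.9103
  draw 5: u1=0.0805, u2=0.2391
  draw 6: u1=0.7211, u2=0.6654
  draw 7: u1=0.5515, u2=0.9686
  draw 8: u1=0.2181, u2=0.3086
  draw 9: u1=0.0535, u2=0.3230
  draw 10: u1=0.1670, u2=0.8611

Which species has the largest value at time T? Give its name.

Dominant species at T: B

t=0.000: M=6 X=6 Y=5 B=5 C=5
Draw 1: a1=10.325, a2=0.630, a3=1.974, a4=0.835, a0=13.764; τ=−ln(0.9610)/13.764=0.003 → t=0.003; u2·a0=0.3771·13.764=5.190 ≤ a1=10.325 → R1 fires; M=6 X=7 Y=4 B=5 C=4
Draw 2: a1=6.608, a2=0.630, a3=2.303, a4=0.668, a0=10.209; τ=−ln(0.5861)/10.209=0.052 → t=0.055; u2·a0=0.7853·10.209=8.017; a1+a2=7.238 < 8.017 ≤ a1+…+a3=9.541 → R3 fires; M=6 X=6 Y=4 B=7 C=4
Draw 3: a1=6.608, a2=0.882, a3=1.974, a4=0.668, a0=10.132; τ=−ln(0.2687)/10.132=0.130 → t=0.185; u2·a0=0.9779·10.132=9.908; a1+…+a3=9.464 < 9.908 ≤ a1+…+a4=10.132 → R4 fires; M=6 X=8 Y=4 B=7 C=3
Draw 4: a1=4.956, a2=0.882, a3=2.632, a4=0.501, a0=8.971; τ=−ln(0.9704)/8.971=0.003 → t=0.188; u2·a0=0.9103·8.971=8.166; a1+a2=5.838 < 8.166 ≤ a1+…+a3=8.470 → R3 fires; M=6 X=7 Y=4 B=9 C=3
Draw 5: a1=4.956, a2=1.134, a3=2.303, a4=0.501, a0=8.894; τ=−ln(0.0805)/8.894=0.283 → t=0.472; u2·a0=0.2391·8.894=2.127 ≤ a1=4.956 → R1 fires; M=6 X=8 Y=3 B=9 C=2
Draw 6: a1=2.478, a2=1.134, a3=2.632, a4=0.334, a0=6.578; τ=−ln(0.7211)/6.578=0.050 → t=0.521; u2·a0=0.6654·6.578=4.377; a1+a2=3.612 < 4.377 ≤ a1+…+a3=6.244 → R3 fires; M=6 X=7 Y=3 B=11 C=2
Draw 7: a1=2.478, a2=1.386, a3=2.303, a4=0.334, a0=6.501; τ=−ln(0.5515)/6.501=0.092 → t=0.613; u2·a0=0.9686·6.501=6.297; a1+…+a3=6.167 < 6.297 ≤ a1+…+a4=6.501 → R4 fires; M=6 X=9 Y=3 B=11 C=1
Draw 8: a1=1.239, a2=1.386, a3=2.961, a4=0.167, a0=5.753; τ=−ln(0.2181)/5.753=0.265 → t=0.878; u2·a0=0.3086·5.753=1.775; a1=1.239 < 1.775 ≤ a1+a2=2.625 → R2 fires; M=6 X=9 Y=3 B=12 C=1
Draw 9: a1=1.239, a2=1.512, a3=2.961, a4=0.167, a0=5.879; τ=−ln(0.0535)/5.879=0.498 → t=1.376; u2·a0=0.3230·5.879=1.899; a1=1.239 < 1.899 ≤ a1+a2=2.751 → R2 fires; M=6 X=9 Y=3 B=13 C=1
Draw 10: a1=1.239, a2=1.638, a3=2.961, a4=0.167, a0=6.005; τ=−ln(0.1670)/6.005=0.298 → t=1.674 > T=1.48: stop.
At T=1.48: M=6 X=9 Y=3 B=13 C=1; the largest is B.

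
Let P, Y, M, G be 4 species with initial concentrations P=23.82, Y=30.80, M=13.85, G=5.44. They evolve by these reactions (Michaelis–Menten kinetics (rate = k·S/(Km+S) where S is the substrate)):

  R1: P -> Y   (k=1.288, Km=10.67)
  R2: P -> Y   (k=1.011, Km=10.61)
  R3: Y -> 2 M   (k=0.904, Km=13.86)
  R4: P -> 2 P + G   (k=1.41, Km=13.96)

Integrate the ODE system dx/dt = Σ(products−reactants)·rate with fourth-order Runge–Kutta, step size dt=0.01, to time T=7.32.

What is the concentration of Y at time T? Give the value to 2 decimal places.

Y at T = 37.31

RK4 with dt=0.01: 732 steps to T=7.32. Trajectory (selected grid times):
t=0.00: P=23.82 Y=30.80 M=13.85 G=5.44
t=0.81: P=23.25 Y=31.58 M=14.86 G=6.16
t=1.63: P=22.69 Y=32.35 M=15.90 G=6.88
t=2.44: P=22.13 Y=33.09 M=16.93 G=7.58
t=3.25: P=21.57 Y=33.83 M=17.96 G=8.28
t=4.07: P=21.01 Y=34.56 M=19.02 G=8.97
t=4.88: P=20.46 Y=35.26 M=20.07 G=9.66
t=5.69: P=19.92 Y=35.96 M=21.12 G=10.33
t=6.51: P=19.37 Y=36.64 M=22.19 G=11.01
t=7.32: P=18.84 Y=37.31 M=23.26 G=11.67
Read off Y at T=7.32: 37.31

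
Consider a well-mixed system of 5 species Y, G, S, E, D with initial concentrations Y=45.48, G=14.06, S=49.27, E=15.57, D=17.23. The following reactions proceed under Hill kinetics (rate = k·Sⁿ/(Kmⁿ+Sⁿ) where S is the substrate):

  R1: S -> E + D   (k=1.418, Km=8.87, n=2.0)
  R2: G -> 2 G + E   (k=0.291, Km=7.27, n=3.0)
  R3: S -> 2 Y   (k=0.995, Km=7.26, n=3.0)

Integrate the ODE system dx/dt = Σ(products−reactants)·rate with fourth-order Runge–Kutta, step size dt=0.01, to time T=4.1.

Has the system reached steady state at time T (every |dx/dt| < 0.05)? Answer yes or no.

Steady state at T: no

RK4 with dt=0.01: 410 steps to T=4.1. Trajectory (selected grid times):
t=0.00: Y=45.48 G=14.06 S=49.27 E=15.57 D=17.23
t=0.46: Y=46.39 G=14.18 S=48.18 E=16.32 D=17.86
t=0.91: Y=47.28 G=14.29 S=47.12 E=17.05 D=18.48
t=1.37: Y=48.20 G=14.41 S=46.03 E=17.80 D=19.11
t=1.82: Y=49.09 G=14.53 S=44.97 E=18.53 D=19.72
t=2.28: Y=50.00 G=14.65 S=43.89 E=19.28 D=20.35
t=2.73: Y=50.89 G=14.76 S=42.83 E=20.01 D=20.96
t=3.19: Y=51.80 G=14.88 S=41.75 E=20.75 D=21.59
t=3.64: Y=52.69 G=15.00 S=40.70 E=21.48 D=22.20
t=4.10: Y=53.60 G=15.12 S=39.62 E=22.22 D=22.82
Rates at T: R1=1.3503, R2=0.2619, R3=0.9889
dx/dt at T (Σ net stoichiometry × rate): Y=+1.9778, G=+0.2619, S=-2.3392, E=+1.6122, D=+1.3503
Largest |dx/dt| is |-2.3392| (S) ≥ 0.05 → not steady.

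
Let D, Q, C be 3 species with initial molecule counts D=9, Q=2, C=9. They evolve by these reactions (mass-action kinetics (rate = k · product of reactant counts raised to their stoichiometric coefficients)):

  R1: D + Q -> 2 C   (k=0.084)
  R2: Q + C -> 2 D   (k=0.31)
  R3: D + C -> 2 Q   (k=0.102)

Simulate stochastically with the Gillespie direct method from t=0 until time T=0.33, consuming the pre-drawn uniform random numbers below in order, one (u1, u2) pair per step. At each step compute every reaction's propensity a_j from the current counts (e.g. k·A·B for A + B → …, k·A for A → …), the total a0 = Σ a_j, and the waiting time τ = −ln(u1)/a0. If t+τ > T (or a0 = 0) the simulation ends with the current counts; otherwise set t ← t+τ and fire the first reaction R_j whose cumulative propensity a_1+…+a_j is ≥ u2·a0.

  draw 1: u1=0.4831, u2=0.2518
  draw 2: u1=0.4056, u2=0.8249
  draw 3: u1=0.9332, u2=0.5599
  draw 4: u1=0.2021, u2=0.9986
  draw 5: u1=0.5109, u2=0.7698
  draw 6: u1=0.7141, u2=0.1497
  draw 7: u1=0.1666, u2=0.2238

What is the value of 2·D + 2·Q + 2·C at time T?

Value at T = 40

Check how each reaction changes W = 2·D + 2·Q + 2·C (weight of products minus weight of reactants):
R1: D + Q -> 2 C: (2·2) − (2·1 + 2·1) = 4 − 4 = 0
R2: Q + C -> 2 D: (2·2) − (2·1 + 2·1) = 4 − 4 = 0
R3: D + C -> 2 Q: (2·2) − (2·1 + 2·1) = 4 − 4 = 0
Every reaction leaves W unchanged, so W is conserved and no simulation is needed: W(T) = W(0) = 2·9 + 2·2 + 2·9 = 40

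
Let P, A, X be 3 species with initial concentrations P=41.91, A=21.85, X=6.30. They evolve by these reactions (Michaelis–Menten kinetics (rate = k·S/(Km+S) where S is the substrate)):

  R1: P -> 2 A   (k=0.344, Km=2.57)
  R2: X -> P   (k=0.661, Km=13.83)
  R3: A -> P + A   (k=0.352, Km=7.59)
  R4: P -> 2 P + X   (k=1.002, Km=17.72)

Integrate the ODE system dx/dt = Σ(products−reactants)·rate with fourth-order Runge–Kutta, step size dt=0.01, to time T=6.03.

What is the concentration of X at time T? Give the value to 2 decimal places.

X at T = 9.19

RK4 with dt=0.01: 603 steps to T=6.03. Trajectory (selected grid times):
t=0.00: P=41.91 A=21.85 X=6.30
t=0.67: P=42.48 A=22.28 X=6.63
t=1.34: P=43.06 A=22.72 X=6.96
t=2.01: P=43.65 A=23.15 X=7.29
t=2.68: P=44.24 A=23.59 X=7.61
t=3.35: P=44.84 A=24.03 X=7.93
t=4.02: P=45.45 A=24.46 X=8.25
t=4.69: P=46.06 A=24.90 X=8.57
t=5.36: P=46.68 A=25.34 X=8.88
t=6.03: P=47.31 A=25.77 X=9.19
Read off X at T=6.03: 9.19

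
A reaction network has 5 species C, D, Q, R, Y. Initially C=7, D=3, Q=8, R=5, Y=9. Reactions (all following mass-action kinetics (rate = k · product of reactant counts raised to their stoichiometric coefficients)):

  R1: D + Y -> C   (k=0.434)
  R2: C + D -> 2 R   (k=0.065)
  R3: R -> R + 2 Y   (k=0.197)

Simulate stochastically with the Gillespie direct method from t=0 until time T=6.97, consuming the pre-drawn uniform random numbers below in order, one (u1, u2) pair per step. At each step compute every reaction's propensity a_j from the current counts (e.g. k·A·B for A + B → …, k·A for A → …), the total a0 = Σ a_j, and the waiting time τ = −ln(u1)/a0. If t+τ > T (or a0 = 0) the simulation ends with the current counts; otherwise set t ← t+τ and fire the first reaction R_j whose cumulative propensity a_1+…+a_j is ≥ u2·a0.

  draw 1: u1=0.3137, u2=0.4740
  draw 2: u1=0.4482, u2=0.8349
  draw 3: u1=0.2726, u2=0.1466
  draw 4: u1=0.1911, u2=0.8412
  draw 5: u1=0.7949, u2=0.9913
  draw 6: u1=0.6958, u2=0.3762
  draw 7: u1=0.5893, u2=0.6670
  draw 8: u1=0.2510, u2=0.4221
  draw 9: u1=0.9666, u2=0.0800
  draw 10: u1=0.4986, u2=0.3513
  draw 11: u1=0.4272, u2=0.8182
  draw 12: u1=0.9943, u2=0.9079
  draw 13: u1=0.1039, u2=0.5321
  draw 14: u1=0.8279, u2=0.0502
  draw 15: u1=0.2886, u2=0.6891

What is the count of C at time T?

C at T = 8

t=0.000: C=7 D=3 Q=8 R=5 Y=9
Draw 1: a1=11.718, a2=1.365, a3=0.985, a0=14.068; τ=−ln(0.3137)/14.068=0.082 → t=0.082; u2·a0=0.4740·14.068=6.668 ≤ a1=11.718 → R1 fires; C=8 D=2 Q=8 R=5 Y=8
Draw 2: a1=6.944, a2=1.040, a3=0.985, a0=8.969; τ=−ln(0.4482)/8.969=0.089 → t=0.172; u2·a0=0.8349·8.969=7.488; a1=6.944 < 7.488 ≤ a1+a2=7.984 → R2 fires; C=7 D=1 Q=8 R=7 Y=8
Draw 3: a1=3.472, a2=0.455, a3=1.379, a0=5.306; τ=−ln(0.2726)/5.306=0.245 → t=0.417; u2·a0=0.1466·5.306=0.778 ≤ a1=3.472 → R1 fires; C=8 D=0 Q=8 R=7 Y=7
Draw 4: a1=0.000, a2=0.000, a3=1.379, a0=1.379; τ=−ln(0.1911)/1.379=1.200 → t=1.617; u2·a0=0.8412·1.379=1.160; a1+a2=0.000 < 1.160 ≤ a1+…+a3=1.379 → R3 fires; C=8 D=0 Q=8 R=7 Y=9
Draw 5: a1=0.000, a2=0.000, a3=1.379, a0=1.379; τ=−ln(0.7949)/1.379=0.166 → t=1.783; u2·a0=0.9913·1.379=1.367; a1+a2=0.000 < 1.367 ≤ a1+…+a3=1.379 → R3 fires; C=8 D=0 Q=8 R=7 Y=11
Draw 6: a1=0.000, a2=0.000, a3=1.379, a0=1.379; τ=−ln(0.6958)/1.379=0.263 → t=2.046; u2·a0=0.3762·1.379=0.519; a1+a2=0.000 < 0.519 ≤ a1+…+a3=1.379 → R3 fires; C=8 D=0 Q=8 R=7 Y=13
Draw 7: a1=0.000, a2=0.000, a3=1.379, a0=1.379; τ=−ln(0.5893)/1.379=0.383 → t=2.430; u2·a0=0.6670·1.379=0.920; a1+a2=0.000 < 0.920 ≤ a1+…+a3=1.379 → R3 fires; C=8 D=0 Q=8 R=7 Y=15
Draw 8: a1=0.000, a2=0.000, a3=1.379, a0=1.379; τ=−ln(0.2510)/1.379=1.002 → t=3.432; u2·a0=0.4221·1.379=0.582; a1+a2=0.000 < 0.582 ≤ a1+…+a3=1.379 → R3 fires; C=8 D=0 Q=8 R=7 Y=17
Draw 9: a1=0.000, a2=0.000, a3=1.379, a0=1.379; τ=−ln(0.9666)/1.379=0.025 → t=3.457; u2·a0=0.0800·1.379=0.110; a1+a2=0.000 < 0.110 ≤ a1+…+a3=1.379 → R3 fires; C=8 D=0 Q=8 R=7 Y=19
Draw 10: a1=0.000, a2=0.000, a3=1.379, a0=1.379; τ=−ln(0.4986)/1.379=0.505 → t=3.962; u2·a0=0.3513·1.379=0.484; a1+a2=0.000 < 0.484 ≤ a1+…+a3=1.379 → R3 fires; C=8 D=0 Q=8 R=7 Y=21
Draw 11: a1=0.000, a2=0.000, a3=1.379, a0=1.379; τ=−ln(0.4272)/1.379=0.617 → t=4.578; u2·a0=0.8182·1.379=1.128; a1+a2=0.000 < 1.128 ≤ a1+…+a3=1.379 → R3 fires; C=8 D=0 Q=8 R=7 Y=23
Draw 12: a1=0.000, a2=0.000, a3=1.379, a0=1.379; τ=−ln(0.9943)/1.379=0.004 → t=4.583; u2·a0=0.9079·1.379=1.252; a1+a2=0.000 < 1.252 ≤ a1+…+a3=1.379 → R3 fires; C=8 D=0 Q=8 R=7 Y=25
Draw 13: a1=0.000, a2=0.000, a3=1.379, a0=1.379; τ=−ln(0.1039)/1.379=1.642 → t=6.225; u2·a0=0.5321·1.379=0.734; a1+a2=0.000 < 0.734 ≤ a1+…+a3=1.379 → R3 fires; C=8 D=0 Q=8 R=7 Y=27
Draw 14: a1=0.000, a2=0.000, a3=1.379, a0=1.379; τ=−ln(0.8279)/1.379=0.137 → t=6.361; u2·a0=0.0502·1.379=0.069; a1+a2=0.000 < 0.069 ≤ a1+…+a3=1.379 → R3 fires; C=8 D=0 Q=8 R=7 Y=29
Draw 15: a1=0.000, a2=0.000, a3=1.379, a0=1.379; τ=−ln(0.2886)/1.379=0.901 → t=7.263 > T=6.97: stop.
Read off C at T=6.97: 8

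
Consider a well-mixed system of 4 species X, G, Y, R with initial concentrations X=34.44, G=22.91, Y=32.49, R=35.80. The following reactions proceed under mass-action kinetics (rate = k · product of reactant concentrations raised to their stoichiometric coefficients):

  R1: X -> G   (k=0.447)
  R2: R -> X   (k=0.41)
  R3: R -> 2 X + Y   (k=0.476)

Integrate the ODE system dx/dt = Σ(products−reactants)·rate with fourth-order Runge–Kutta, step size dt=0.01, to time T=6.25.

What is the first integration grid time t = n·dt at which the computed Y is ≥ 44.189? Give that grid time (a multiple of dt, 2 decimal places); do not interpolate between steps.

RK4 with dt=0.01: 625 steps to T=6.25. Trajectory (selected grid times):
t=0.00: X=34.44 G=22.91 Y=32.49 R=35.80
t=0.69: X=46.62 G=35.90 Y=41.29 R=19.43
t=1.05: X=47.19 G=43.48 Y=44.14 R=14.12
t=1.06: X=47.17 G=43.69 Y=44.20 R=14.00
t=1.39: X=45.76 G=50.57 Y=46.11 R=10.45
t=2.08: X=39.84 G=63.83 Y=48.68 R=5.67
t=2.78: X=32.54 G=75.16 Y=50.09 R=3.05
t=3.47: X=25.72 G=84.12 Y=50.83 R=1.65
t=4.17: X=19.80 G=91.21 Y=51.25 R=0.89
t=4.86: X=15.08 G=96.57 Y=51.46 R=0.48
t=5.56: X=11.32 G=100.67 Y=51.58 R=0.26
t=6.25: X=8.47 G=103.70 Y=51.65 R=0.14
Y(1.05)=44.137 < 44.189 but Y(1.06)=44.204 ≥ 44.189, so the first grid time is t=1.06.

Threshold first reached at t = 1.06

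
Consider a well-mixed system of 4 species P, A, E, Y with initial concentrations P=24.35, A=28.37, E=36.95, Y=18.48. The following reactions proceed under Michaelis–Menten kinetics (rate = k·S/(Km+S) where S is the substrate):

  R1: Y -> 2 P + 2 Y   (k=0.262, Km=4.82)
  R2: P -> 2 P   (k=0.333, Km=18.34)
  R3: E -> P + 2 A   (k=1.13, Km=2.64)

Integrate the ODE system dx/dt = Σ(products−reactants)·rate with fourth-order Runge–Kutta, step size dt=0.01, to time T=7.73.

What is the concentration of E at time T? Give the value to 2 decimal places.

RK4 with dt=0.01: 773 steps to T=7.73. Trajectory (selected grid times):
t=0.00: P=24.35 A=28.37 E=36.95 Y=18.48
t=0.86: P=25.78 A=30.18 E=36.04 Y=18.66
t=1.72: P=27.21 A=31.99 E=35.14 Y=18.84
t=2.58: P=28.65 A=33.80 E=34.24 Y=19.02
t=3.44: P=30.08 A=35.60 E=33.33 Y=19.20
t=4.29: P=31.51 A=37.38 E=32.45 Y=19.38
t=5.15: P=32.95 A=39.17 E=31.55 Y=19.56
t=6.01: P=34.39 A=40.97 E=30.65 Y=19.74
t=6.87: P=35.84 A=42.75 E=29.76 Y=19.92
t=7.73: P=37.28 A=44.54 E=28.87 Y=20.10
Read off E at T=7.73: 28.87

E at T = 28.87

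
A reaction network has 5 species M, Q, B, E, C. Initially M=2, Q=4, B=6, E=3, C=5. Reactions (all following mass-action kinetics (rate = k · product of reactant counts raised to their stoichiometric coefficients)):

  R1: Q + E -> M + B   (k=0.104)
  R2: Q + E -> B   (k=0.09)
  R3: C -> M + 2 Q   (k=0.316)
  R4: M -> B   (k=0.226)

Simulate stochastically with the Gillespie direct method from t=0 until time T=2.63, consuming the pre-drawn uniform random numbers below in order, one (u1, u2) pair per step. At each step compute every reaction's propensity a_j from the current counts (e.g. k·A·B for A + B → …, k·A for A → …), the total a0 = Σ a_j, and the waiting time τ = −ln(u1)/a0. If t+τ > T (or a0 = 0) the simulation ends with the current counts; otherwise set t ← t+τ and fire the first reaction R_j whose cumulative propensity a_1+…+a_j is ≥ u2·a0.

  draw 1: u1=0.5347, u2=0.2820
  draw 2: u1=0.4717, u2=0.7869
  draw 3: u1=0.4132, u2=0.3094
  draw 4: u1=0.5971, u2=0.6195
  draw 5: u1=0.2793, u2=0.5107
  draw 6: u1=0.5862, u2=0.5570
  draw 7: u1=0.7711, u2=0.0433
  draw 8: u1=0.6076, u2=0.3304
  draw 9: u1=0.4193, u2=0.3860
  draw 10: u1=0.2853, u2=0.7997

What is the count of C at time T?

C at T = 1

t=0.000: M=2 Q=4 B=6 E=3 C=5
Draw 1: a1=1.248, a2=1.080, a3=1.580, a4=0.452, a0=4.360; τ=−ln(0.5347)/4.360=0.144 → t=0.144; u2·a0=0.2820·4.360=1.230 ≤ a1=1.248 → R1 fires; M=3 Q=3 B=7 E=2 C=5
Draw 2: a1=0.624, a2=0.540, a3=1.580, a4=0.678, a0=3.422; τ=−ln(0.4717)/3.422=0.220 → t=0.363; u2·a0=0.7869·3.422=2.693; a1+a2=1.164 < 2.693 ≤ a1+…+a3=2.744 → R3 fires; M=4 Q=5 B=7 E=2 C=4
Draw 3: a1=1.040, a2=0.900, a3=1.264, a4=0.904, a0=4.108; τ=−ln(0.4132)/4.108=0.215 → t=0.578; u2·a0=0.3094·4.108=1.271; a1=1.040 < 1.271 ≤ a1+a2=1.940 → R2 fires; M=4 Q=4 B=8 E=1 C=4
Draw 4: a1=0.416, a2=0.360, a3=1.264, a4=0.904, a0=2.944; τ=−ln(0.5971)/2.944=0.175 → t=0.753; u2·a0=0.6195·2.944=1.824; a1+a2=0.776 < 1.824 ≤ a1+…+a3=2.040 → R3 fires; M=5 Q=6 B=8 E=1 C=3
Draw 5: a1=0.624, a2=0.540, a3=0.948, a4=1.130, a0=3.242; τ=−ln(0.2793)/3.242=0.393 → t=1.147; u2·a0=0.5107·3.242=1.656; a1+a2=1.164 < 1.656 ≤ a1+…+a3=2.112 → R3 fires; M=6 Q=8 B=8 E=1 C=2
Draw 6: a1=0.832, a2=0.720, a3=0.632, a4=1.356, a0=3.540; τ=−ln(0.5862)/3.540=0.151 → t=1.298; u2·a0=0.5570·3.540=1.972; a1+a2=1.552 < 1.972 ≤ a1+…+a3=2.184 → R3 fires; M=7 Q=10 B=8 E=1 C=1
Draw 7: a1=1.040, a2=0.900, a3=0.316, a4=1.582, a0=3.838; τ=−ln(0.7711)/3.838=0.068 → t=1.366; u2·a0=0.0433·3.838=0.166 ≤ a1=1.040 → R1 fires; M=8 Q=9 B=9 E=0 C=1
Draw 8: a1=0.000, a2=0.000, a3=0.316, a4=1.808, a0=2.124; τ=−ln(0.6076)/2.124=0.235 → t=1.600; u2·a0=0.3304·2.124=0.702; a1+…+a3=0.316 < 0.702 ≤ a1+…+a4=2.124 → R4 fires; M=7 Q=9 B=10 E=0 C=1
Draw 9: a1=0.000, a2=0.000, a3=0.316, a4=1.582, a0=1.898; τ=−ln(0.4193)/1.898=0.458 → t=2.058; u2·a0=0.3860·1.898=0.733; a1+…+a3=0.316 < 0.733 ≤ a1+…+a4=1.898 → R4 fires; M=6 Q=9 B=11 E=0 C=1
Draw 10: a1=0.000, a2=0.000, a3=0.316, a4=1.356, a0=1.672; τ=−ln(0.2853)/1.672=0.750 → t=2.808 > T=2.63: stop.
Read off C at T=2.63: 1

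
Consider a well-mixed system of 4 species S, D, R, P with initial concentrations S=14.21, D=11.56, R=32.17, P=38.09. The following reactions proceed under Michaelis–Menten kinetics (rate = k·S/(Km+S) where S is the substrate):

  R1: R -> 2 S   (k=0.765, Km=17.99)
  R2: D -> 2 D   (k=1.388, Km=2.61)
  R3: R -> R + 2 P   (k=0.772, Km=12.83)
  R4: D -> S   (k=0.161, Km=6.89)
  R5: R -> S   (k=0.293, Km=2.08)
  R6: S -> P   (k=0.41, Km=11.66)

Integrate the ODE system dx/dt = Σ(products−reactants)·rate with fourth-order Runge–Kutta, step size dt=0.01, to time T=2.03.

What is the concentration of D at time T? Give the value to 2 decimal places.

RK4 with dt=0.01: 203 steps to T=2.03. Trajectory (selected grid times):
t=0.00: S=14.21 D=11.56 R=32.17 P=38.09
t=0.23: S=14.47 D=11.80 R=31.99 P=38.40
t=0.45: S=14.72 D=12.03 R=31.83 P=38.69
t=0.68: S=14.98 D=12.26 R=31.65 P=38.99
t=0.90: S=15.22 D=12.49 R=31.48 P=39.29
t=1.13: S=15.48 D=12.73 R=31.31 P=39.59
t=1.35: S=15.73 D=12.97 R=31.14 P=39.88
t=1.58: S=15.98 D=13.21 R=30.97 P=40.19
t=1.80: S=16.23 D=13.44 R=30.80 P=40.48
t=2.03: S=16.48 D=13.68 R=30.62 P=40.79
Read off D at T=2.03: 13.68

D at T = 13.68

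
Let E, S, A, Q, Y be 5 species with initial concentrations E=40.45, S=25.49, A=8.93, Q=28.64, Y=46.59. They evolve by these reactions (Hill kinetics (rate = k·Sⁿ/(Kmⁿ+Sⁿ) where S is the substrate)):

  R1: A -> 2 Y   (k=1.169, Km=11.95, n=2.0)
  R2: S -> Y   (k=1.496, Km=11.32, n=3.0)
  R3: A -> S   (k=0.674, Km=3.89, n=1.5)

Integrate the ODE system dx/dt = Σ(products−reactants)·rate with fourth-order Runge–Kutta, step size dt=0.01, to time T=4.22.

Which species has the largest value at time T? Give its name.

RK4 with dt=0.01: 422 steps to T=4.22. Trajectory (selected grid times):
t=0.00: E=40.45 S=25.49 A=8.93 Q=28.64 Y=46.59
t=0.47: E=40.45 S=25.09 A=8.50 Q=28.64 Y=47.62
t=0.94: E=40.45 S=24.69 A=8.08 Q=28.64 Y=48.62
t=1.41: E=40.45 S=24.28 A=7.68 Q=28.64 Y=49.59
t=1.88: E=40.45 S=23.87 A=7.29 Q=28.64 Y=50.53
t=2.34: E=40.45 S=23.47 A=6.93 Q=28.64 Y=51.44
t=2.81: E=40.45 S=23.06 A=6.58 Q=28.64 Y=52.33
t=3.28: E=40.45 S=22.65 A=6.24 Q=28.64 Y=53.20
t=3.75: E=40.45 S=22.24 A=5.92 Q=28.64 Y=54.05
t=4.22: E=40.45 S=21.82 A=5.61 Q=28.64 Y=54.88
At T=4.22: E=40.45 S=21.82 A=5.61 Q=28.64 Y=54.88; the largest is Y.

Dominant species at T: Y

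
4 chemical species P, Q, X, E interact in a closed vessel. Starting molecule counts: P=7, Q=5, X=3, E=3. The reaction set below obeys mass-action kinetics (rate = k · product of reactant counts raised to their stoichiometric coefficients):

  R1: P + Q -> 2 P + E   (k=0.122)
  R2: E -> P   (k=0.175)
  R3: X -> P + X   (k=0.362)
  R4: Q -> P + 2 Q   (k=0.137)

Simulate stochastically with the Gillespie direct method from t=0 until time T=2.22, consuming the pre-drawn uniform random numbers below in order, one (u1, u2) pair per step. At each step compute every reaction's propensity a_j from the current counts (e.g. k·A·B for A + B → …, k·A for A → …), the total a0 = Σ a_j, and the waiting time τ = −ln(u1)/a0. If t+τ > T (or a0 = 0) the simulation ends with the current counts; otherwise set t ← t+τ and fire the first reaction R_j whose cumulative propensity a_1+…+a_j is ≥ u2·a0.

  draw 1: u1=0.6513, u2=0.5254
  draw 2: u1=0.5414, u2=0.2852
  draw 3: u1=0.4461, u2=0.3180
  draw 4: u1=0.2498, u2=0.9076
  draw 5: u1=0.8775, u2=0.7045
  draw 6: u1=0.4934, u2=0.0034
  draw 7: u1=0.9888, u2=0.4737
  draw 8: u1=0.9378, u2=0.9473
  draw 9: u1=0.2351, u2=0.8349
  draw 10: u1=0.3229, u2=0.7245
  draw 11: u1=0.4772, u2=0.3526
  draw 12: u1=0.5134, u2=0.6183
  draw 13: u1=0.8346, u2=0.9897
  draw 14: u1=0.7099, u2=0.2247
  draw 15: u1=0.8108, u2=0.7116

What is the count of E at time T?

E at T = 5

t=0.000: P=7 Q=5 X=3 E=3
Draw 1: a1=4.270, a2=0.525, a3=1.086, a4=0.685, a0=6.566; τ=−ln(0.6513)/6.566=0.065 → t=0.065; u2·a0=0.5254·6.566=3.450 ≤ a1=4.270 → R1 fires; P=8 Q=4 X=3 E=4
Draw 2: a1=3.904, a2=0.700, a3=1.086, a4=0.548, a0=6.238; τ=−ln(0.5414)/6.238=0.098 → t=0.164; u2·a0=0.2852·6.238=1.779 ≤ a1=3.904 → R1 fires; P=9 Q=3 X=3 E=5
Draw 3: a1=3.294, a2=0.875, a3=1.086, a4=0.411, a0=5.666; τ=−ln(0.4461)/5.666=0.142 → t=0.306; u2·a0=0.3180·5.666=1.802 ≤ a1=3.294 → R1 fires; P=10 Q=2 X=3 E=6
Draw 4: a1=2.440, a2=1.050, a3=1.086, a4=0.274, a0=4.850; τ=−ln(0.2498)/4.850=0.286 → t=0.592; u2·a0=0.9076·4.850=4.402; a1+a2=3.490 < 4.402 ≤ a1+…+a3=4.576 → R3 fires; P=11 Q=2 X=3 E=6
Draw 5: a1=2.684, a2=1.050, a3=1.086, a4=0.274, a0=5.094; τ=−ln(0.8775)/5.094=0.026 → t=0.618; u2·a0=0.7045·5.094=3.589; a1=2.684 < 3.589 ≤ a1+a2=3.734 → R2 fires; P=12 Q=2 X=3 E=5
Draw 6: a1=2.928, a2=0.875, a3=1.086, a4=0.274, a0=5.163; τ=−ln(0.4934)/5.163=0.137 → t=0.755; u2·a0=0.0034·5.163=0.018 ≤ a1=2.928 → R1 fires; P=13 Q=1 X=3 E=6
Draw 7: a1=1.586, a2=1.050, a3=1.086, a4=0.137, a0=3.859; τ=−ln(0.9888)/3.859=0.003 → t=0.758; u2·a0=0.4737·3.859=1.828; a1=1.586 < 1.828 ≤ a1+a2=2.636 → R2 fires; P=14 Q=1 X=3 E=5
Draw 8: a1=1.708, a2=0.875, a3=1.086, a4=0.137, a0=3.806; τ=−ln(0.9378)/3.806=0.017 → t=0.774; u2·a0=0.9473·3.806=3.605; a1+a2=2.583 < 3.605 ≤ a1+…+a3=3.669 → R3 fires; P=15 Q=1 X=3 E=5
Draw 9: a1=1.830, a2=0.875, a3=1.086, a4=0.137, a0=3.928; τ=−ln(0.2351)/3.928=0.369 → t=1.143; u2·a0=0.8349·3.928=3.279; a1+a2=2.705 < 3.279 ≤ a1+…+a3=3.791 → R3 fires; P=16 Q=1 X=3 E=5
Draw 10: a1=1.952, a2=0.875, a3=1.086, a4=0.137, a0=4.050; τ=−ln(0.3229)/4.050=0.279 → t=1.422; u2·a0=0.7245·4.050=2.934; a1+a2=2.827 < 2.934 ≤ a1+…+a3=3.913 → R3 fires; P=17 Q=1 X=3 E=5
Draw 11: a1=2.074, a2=0.875, a3=1.086, a4=0.137, a0=4.172; τ=−ln(0.4772)/4.172=0.177 → t=1.599; u2·a0=0.3526·4.172=1.471 ≤ a1=2.074 → R1 fires; P=18 Q=0 X=3 E=6
Draw 12: a1=0.000, a2=1.050, a3=1.086, a4=0.000, a0=2.136; τ=−ln(0.5134)/2.136=0.312 → t=1.912; u2·a0=0.6183·2.136=1.321; a1+a2=1.050 < 1.321 ≤ a1+…+a3=2.136 → R3 fires; P=19 Q=0 X=3 E=6
Draw 13: a1=0.000, a2=1.050, a3=1.086, a4=0.000, a0=2.136; τ=−ln(0.8346)/2.136=0.085 → t=1.996; u2·a0=0.9897·2.136=2.114; a1+a2=1.050 < 2.114 ≤ a1+…+a3=2.136 → R3 fires; P=20 Q=0 X=3 E=6
Draw 14: a1=0.000, a2=1.050, a3=1.086, a4=0.000, a0=2.136; τ=−ln(0.7099)/2.136=0.160 → t=2.157; u2·a0=0.2247·2.136=0.480; a1=0.000 < 0.480 ≤ a1+a2=1.050 → R2 fires; P=21 Q=0 X=3 E=5
Draw 15: a1=0.000, a2=0.875, a3=1.086, a4=0.000, a0=1.961; τ=−ln(0.8108)/1.961=0.107 → t=2.264 > T=2.22: stop.
Read off E at T=2.22: 5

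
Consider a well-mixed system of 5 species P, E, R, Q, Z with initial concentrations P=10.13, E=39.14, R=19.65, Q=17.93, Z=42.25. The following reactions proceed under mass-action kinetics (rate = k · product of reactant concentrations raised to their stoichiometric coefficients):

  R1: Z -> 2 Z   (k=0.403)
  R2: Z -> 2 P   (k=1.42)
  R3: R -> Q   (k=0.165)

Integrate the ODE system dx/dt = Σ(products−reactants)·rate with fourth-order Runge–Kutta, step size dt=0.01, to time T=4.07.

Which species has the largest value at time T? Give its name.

RK4 with dt=0.01: 407 steps to T=4.07. Trajectory (selected grid times):
t=0.00: P=10.13 E=39.14 R=19.65 Q=17.93 Z=42.25
t=0.45: P=53.46 E=39.14 R=18.24 Q=19.34 Z=26.73
t=0.90: P=80.87 E=39.14 R=16.94 Q=20.64 Z=16.92
t=1.36: P=98.52 E=39.14 R=15.70 Q=21.88 Z=10.60
t=1.81: P=109.39 E=39.14 R=14.58 Q=23.00 Z=6.70
t=2.26: P=116.27 E=39.14 R=13.53 Q=24.05 Z=4.24
t=2.71: P=120.62 E=39.14 R=12.57 Q=25.01 Z=2.68
t=3.17: P=123.42 E=39.14 R=11.65 Q=25.93 Z=1.68
t=3.62: P=125.14 E=39.14 R=10.81 Q=26.77 Z=1.06
t=4.07: P=126.23 E=39.14 R=10.04 Q=27.54 Z=0.67
At T=4.07: P=126.23 E=39.14 R=10.04 Q=27.54 Z=0.67; the largest is P.

Dominant species at T: P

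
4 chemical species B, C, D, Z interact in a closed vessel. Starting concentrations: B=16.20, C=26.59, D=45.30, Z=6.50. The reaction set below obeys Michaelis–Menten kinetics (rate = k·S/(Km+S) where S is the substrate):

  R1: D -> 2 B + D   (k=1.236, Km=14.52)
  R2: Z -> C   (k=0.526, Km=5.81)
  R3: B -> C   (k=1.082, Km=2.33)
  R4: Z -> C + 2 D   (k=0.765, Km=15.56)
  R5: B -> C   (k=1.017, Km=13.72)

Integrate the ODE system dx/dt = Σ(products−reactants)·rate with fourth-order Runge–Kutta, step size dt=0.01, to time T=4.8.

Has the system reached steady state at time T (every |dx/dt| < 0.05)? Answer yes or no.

Steady state at T: no

RK4 with dt=0.01: 480 steps to T=4.8. Trajectory (selected grid times):
t=0.00: B=16.20 C=26.59 D=45.30 Z=6.50
t=0.53: B=16.40 C=27.65 D=45.54 Z=6.24
t=1.07: B=16.60 C=28.72 D=45.77 Z=5.97
t=1.60: B=16.80 C=29.77 D=45.99 Z=5.72
t=2.13: B=16.99 C=30.82 D=46.20 Z=5.48
t=2.67: B=17.19 C=31.88 D=46.42 Z=5.24
t=3.20: B=17.38 C=32.91 D=46.62 Z=5.01
t=3.73: B=17.57 C=33.95 D=46.81 Z=4.78
t=4.27: B=17.77 C=34.99 D=47.00 Z=4.56
t=4.80: B=17.96 C=36.02 D=47.18 Z=4.35
Rates at T: R1=0.9451, R2=0.2252, R3=0.9577, R4=0.1671, R5=0.5765
dx/dt at T (Σ net stoichiometry × rate): B=+0.3561, C=+1.9265, D=+0.3342, Z=-0.3923
Largest |dx/dt| is |+1.9265| (C) ≥ 0.05 → not steady.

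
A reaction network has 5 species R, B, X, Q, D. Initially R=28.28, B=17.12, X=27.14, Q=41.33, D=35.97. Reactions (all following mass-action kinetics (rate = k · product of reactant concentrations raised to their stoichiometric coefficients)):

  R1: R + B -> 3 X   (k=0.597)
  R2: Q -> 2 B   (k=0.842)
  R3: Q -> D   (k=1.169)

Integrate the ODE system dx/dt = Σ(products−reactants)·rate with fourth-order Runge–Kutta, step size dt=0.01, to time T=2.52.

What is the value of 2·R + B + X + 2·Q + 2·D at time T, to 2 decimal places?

Value at T = 255.42

Check how each reaction changes W = 2·R + B + X + 2·Q + 2·D (weight of products minus weight of reactants):
R1: R + B -> 3 X: (1·3) − (2·1 + 1·1) = 3 − 3 = 0
R2: Q -> 2 B: (1·2) − (2·1) = 2 − 2 = 0
R3: Q -> D: (2·1) − (2·1) = 2 − 2 = 0
Every reaction leaves W unchanged, so W is conserved and no simulation is needed: W(T) = W(0) = 2·28.28 + 17.12 + 27.14 + 2·41.33 + 2·35.97 = 255.42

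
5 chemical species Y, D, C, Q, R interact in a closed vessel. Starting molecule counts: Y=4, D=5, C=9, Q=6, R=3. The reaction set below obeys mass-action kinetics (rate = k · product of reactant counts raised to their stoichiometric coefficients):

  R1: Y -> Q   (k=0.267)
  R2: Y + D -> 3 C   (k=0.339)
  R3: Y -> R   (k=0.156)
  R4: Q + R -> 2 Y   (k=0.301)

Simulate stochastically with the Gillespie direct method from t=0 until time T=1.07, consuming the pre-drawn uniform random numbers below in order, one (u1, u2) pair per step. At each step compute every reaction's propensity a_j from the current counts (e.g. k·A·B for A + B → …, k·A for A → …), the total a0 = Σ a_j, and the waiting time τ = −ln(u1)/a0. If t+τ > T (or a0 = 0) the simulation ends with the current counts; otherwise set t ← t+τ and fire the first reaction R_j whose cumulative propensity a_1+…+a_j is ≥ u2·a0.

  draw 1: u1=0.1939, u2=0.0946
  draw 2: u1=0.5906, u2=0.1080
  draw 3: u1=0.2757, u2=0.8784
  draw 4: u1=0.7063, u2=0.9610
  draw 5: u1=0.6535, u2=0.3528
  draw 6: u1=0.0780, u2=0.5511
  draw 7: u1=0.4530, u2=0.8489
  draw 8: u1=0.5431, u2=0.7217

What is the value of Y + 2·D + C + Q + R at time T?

Check how each reaction changes W = Y + 2·D + C + Q + R (weight of products minus weight of reactants):
R1: Y -> Q: (1·1) − (1·1) = 1 − 1 = 0
R2: Y + D -> 3 C: (1·3) − (1·1 + 2·1) = 3 − 3 = 0
R3: Y -> R: (1·1) − (1·1) = 1 − 1 = 0
R4: Q + R -> 2 Y: (1·2) − (1·1 + 1·1) = 2 − 2 = 0
Every reaction leaves W unchanged, so W is conserved and no simulation is needed: W(T) = W(0) = 4 + 2·5 + 9 + 6 + 3 = 32

Value at T = 32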